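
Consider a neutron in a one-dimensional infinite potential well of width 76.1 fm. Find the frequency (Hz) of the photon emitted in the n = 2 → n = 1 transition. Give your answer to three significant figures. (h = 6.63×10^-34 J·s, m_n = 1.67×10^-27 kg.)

f = 2.57×10^19 Hz

E_1 = h²/(8m_nL²) = 5.681×10^-15 J and ΔE = (2² − 1²)E_1 = 1.704×10^-14 J.
f = ΔE/h = 1.704×10^-14/6.63×10^-34 = 2.57×10^19 Hz.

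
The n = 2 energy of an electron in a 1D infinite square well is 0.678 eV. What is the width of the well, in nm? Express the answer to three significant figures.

From E_n = n²h²/(8m_eL²), L = n·h/√(8m_eE_n).
E_2 = 0.678 eV = 1.086×10^-19 J, so L = 2·6.626×10^-34/√(8·9.109×10^-31·1.086×10^-19) = 1.49×10^-9 m = 1.49 nm.

L = 1.49 nm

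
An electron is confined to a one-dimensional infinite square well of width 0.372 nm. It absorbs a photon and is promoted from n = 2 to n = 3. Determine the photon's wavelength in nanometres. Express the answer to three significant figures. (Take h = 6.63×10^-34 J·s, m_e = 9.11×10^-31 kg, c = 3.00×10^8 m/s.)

E_1 = h²/(8m_eL²) = 4.358×10^-19 J, so ΔE = (3² − 2²)E_1 = 2.179×10^-18 J.
λ = hc/ΔE = (6.63×10^-34·3.00×10^8)/2.179×10^-18 = 9.13×10^-8 m = 91.3 nm.

λ = 91.3 nm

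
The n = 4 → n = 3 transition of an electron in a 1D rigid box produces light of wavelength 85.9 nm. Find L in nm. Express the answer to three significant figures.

L = 0.427 nm

The photon carries ΔE = hc/λ = 6.626×10^-34·2.998×10^8/8.59×10^-8 m = 2.313×10^-18 J.
Since ΔE = (4² − 3²)E_1, E_1 = 3.304×10^-19 J, and L = h/√(8m_eE_1) = 4.27×10^-10 m = 0.427 nm.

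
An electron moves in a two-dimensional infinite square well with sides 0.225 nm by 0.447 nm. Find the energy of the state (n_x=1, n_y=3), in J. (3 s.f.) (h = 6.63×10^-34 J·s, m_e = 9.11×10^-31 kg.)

E = 3.91×10^-18 J

For a 2D rectangular well E = (h²/8m_e)·Σ n_i²/L_i² = (6.63×10^-34)²/(8·9.11×10^-31) · [1²/(0.225 nm)² + 3²/(0.447 nm)²].
Evaluating gives E = 3.91×10^-18 J.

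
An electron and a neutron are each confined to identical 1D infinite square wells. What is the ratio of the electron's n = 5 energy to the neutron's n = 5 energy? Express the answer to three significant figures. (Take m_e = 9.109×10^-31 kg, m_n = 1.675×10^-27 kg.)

1.84×10^3

E_n ∝ 1/m at fixed n and L, so the ratio is m_n/m_e = 1.675×10^-27/9.109×10^-31 = 1.84×10^3.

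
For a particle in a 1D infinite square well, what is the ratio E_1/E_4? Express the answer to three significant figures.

0.0625

E_n ∝ n², so E_1/E_4 = 1²/4² = 1/16 = 0.0625.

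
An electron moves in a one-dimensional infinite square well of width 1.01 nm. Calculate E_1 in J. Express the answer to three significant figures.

E_1 = 5.91×10^-20 J

For an infinite well E_n = n²h²/(8m_eL²), so E_1 = h²/(8m_eL²) = (6.626×10^-34)²/(8·9.109×10^-31·(1.01×10^-9 m)²) = 5.906×10^-20 J.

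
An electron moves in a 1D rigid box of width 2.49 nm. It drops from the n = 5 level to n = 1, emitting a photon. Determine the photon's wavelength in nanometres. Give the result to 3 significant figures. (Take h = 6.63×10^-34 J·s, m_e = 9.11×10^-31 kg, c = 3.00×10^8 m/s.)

E_1 = h²/(8m_eL²) = 9.728×10^-21 J, so ΔE = (5² − 1²)E_1 = 2.335×10^-19 J.
λ = hc/ΔE = (6.63×10^-34·3.00×10^8)/2.335×10^-19 = 8.52×10^-7 m = 852 nm.

λ = 852 nm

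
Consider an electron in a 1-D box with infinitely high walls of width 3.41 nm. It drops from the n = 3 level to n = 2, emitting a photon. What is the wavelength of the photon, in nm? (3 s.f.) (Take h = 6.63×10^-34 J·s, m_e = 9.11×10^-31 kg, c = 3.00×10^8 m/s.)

λ = 7.67×10^3 nm

E_1 = h²/(8m_eL²) = 5.187×10^-21 J, so ΔE = (3² − 2²)E_1 = 2.594×10^-20 J.
λ = hc/ΔE = (6.63×10^-34·3.00×10^8)/2.594×10^-20 = 7.67×10^-6 m = 7.67×10^3 nm.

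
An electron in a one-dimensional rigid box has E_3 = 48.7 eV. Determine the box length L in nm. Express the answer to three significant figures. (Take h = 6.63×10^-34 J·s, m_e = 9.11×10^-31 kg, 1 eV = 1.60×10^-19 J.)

From E_n = n²h²/(8m_eL²), L = n·h/√(8m_eE_n).
E_3 = 48.7 eV = 7.792×10^-18 J, so L = 3·6.63×10^-34/√(8·9.11×10^-31·7.792×10^-18) = 2.64×10^-10 m = 0.264 nm.

L = 0.264 nm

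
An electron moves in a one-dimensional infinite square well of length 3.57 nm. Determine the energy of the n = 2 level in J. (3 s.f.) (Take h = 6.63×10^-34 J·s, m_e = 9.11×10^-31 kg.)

E_2 = 1.89×10^-20 J

For an infinite well E_n = n²h²/(8m_eL²), so E_1 = h²/(8m_eL²) = (6.63×10^-34)²/(8·9.11×10^-31·(3.57×10^-9 m)²) = 4.732×10^-21 J.
Then E_2 = 2²·E_1 = 4·4.732×10^-21 J = 1.89×10^-20 J.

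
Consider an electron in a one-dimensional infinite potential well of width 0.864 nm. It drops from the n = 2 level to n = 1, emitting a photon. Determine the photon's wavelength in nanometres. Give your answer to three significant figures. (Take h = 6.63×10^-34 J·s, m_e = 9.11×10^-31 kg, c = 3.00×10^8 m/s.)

λ = 821 nm

E_1 = h²/(8m_eL²) = 8.080×10^-20 J, so ΔE = (2² − 1²)E_1 = 2.424×10^-19 J.
λ = hc/ΔE = (6.63×10^-34·3.00×10^8)/2.424×10^-19 = 8.21×10^-7 m = 821 nm.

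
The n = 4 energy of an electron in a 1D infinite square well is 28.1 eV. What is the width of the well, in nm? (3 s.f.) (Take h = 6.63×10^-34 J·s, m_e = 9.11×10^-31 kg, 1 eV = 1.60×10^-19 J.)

From E_n = n²h²/(8m_eL²), L = n·h/√(8m_eE_n).
E_4 = 28.1 eV = 4.496×10^-18 J, so L = 4·6.63×10^-34/√(8·9.11×10^-31·4.496×10^-18) = 4.63×10^-10 m = 0.463 nm.

L = 0.463 nm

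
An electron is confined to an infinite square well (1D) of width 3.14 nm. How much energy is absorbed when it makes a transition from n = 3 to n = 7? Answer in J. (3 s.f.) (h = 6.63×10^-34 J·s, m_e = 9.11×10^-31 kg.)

|ΔE| = 2.45×10^-19 J

E_1 = h²/(8m_eL²) = 6.117×10^-21 J.
|ΔE| = |3² − 7²|·E_1 = 40·6.117×10^-21 J = 2.45×10^-19 J.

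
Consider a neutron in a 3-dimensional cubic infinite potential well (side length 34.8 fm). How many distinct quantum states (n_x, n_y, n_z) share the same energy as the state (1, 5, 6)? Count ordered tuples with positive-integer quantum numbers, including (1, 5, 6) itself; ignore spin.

degeneracy = 12

The level has n_x² + n_y² + n_z² = 62. The ordered positive-integer solutions are (1, 5, 6), (1, 6, 5), (2, 3, 7), (2, 7, 3), (3, 2, 7), (3, 7, 2), (5, 1, 6), (5, 6, 1), (6, 1, 5), (6, 5, 1), (7, 2, 3), (7, 3, 2).
That gives 12 states.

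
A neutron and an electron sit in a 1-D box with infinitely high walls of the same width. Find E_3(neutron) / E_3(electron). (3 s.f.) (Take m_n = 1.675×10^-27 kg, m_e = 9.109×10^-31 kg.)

E_n ∝ 1/m at fixed n and L, so the ratio is m_e/m_n = 9.109×10^-31/1.675×10^-27 = 5.44×10^-4.

5.44×10^-4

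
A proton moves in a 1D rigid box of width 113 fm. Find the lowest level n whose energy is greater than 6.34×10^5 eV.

E_1 = h²/(8m_pL²) = 2.569×10^-15 J = 1.604×10^4 eV.
Need n² > 6.34×10^5/1.604×10^4 = 39.53, i.e. n > 6.287.
The smallest integer satisfying this is n = 7.

n = 7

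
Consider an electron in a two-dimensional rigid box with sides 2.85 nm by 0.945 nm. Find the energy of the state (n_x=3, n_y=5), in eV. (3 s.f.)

For a 2D rectangular well E = (h²/8m_e)·Σ n_i²/L_i² = (6.626×10^-34)²/(8·9.109×10^-31) · [3²/(2.85 nm)² + 5²/(0.945 nm)²].
Evaluating gives E = 1.753×10^-18 J = 10.9 eV.

E = 10.9 eV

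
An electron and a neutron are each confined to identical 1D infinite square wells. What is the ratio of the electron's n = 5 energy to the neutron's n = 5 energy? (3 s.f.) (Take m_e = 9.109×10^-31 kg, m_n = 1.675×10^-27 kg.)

E_n ∝ 1/m at fixed n and L, so the ratio is m_n/m_e = 1.675×10^-27/9.109×10^-31 = 1.84×10^3.

1.84×10^3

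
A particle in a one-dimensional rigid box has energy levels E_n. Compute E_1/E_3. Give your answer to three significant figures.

E_n ∝ n², so E_1/E_3 = 1²/3² = 1/9 = 0.111.

0.111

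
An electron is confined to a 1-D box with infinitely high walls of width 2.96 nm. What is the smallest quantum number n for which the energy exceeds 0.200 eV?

E_1 = h²/(8m_eL²) = 6.876×10^-21 J = 0.04292 eV.
Need n² > 0.200/0.04292 = 4.660, i.e. n > 2.159.
The smallest integer satisfying this is n = 3.

n = 3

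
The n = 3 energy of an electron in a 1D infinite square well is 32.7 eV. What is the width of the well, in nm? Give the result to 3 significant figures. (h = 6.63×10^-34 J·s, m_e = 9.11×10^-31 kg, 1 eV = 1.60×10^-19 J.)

L = 0.322 nm

From E_n = n²h²/(8m_eL²), L = n·h/√(8m_eE_n).
E_3 = 32.7 eV = 5.232×10^-18 J, so L = 3·6.63×10^-34/√(8·9.11×10^-31·5.232×10^-18) = 3.22×10^-10 m = 0.322 nm.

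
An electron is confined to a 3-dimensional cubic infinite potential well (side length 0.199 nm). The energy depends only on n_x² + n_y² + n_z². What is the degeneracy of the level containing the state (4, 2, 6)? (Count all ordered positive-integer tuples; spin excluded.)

The level has n_x² + n_y² + n_z² = 56. The ordered positive-integer solutions are (2, 4, 6), (2, 6, 4), (4, 2, 6), (4, 6, 2), (6, 2, 4), (6, 4, 2).
That gives 6 states.

degeneracy = 6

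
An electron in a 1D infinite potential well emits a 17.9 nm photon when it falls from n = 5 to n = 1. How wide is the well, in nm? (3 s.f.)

The photon carries ΔE = hc/λ = 6.626×10^-34·2.998×10^8/1.79×10^-8 m = 1.110×10^-17 J.
Since ΔE = (5² − 1²)E_1, E_1 = 4.625×10^-19 J, and L = h/√(8m_eE_1) = 3.61×10^-10 m = 0.361 nm.

L = 0.361 nm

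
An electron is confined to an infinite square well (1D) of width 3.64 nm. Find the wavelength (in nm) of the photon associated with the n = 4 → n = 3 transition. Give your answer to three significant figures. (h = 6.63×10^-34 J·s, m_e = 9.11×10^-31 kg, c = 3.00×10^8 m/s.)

λ = 6.24×10^3 nm

E_1 = h²/(8m_eL²) = 4.552×10^-21 J, so ΔE = (4² − 3²)E_1 = 3.186×10^-20 J.
λ = hc/ΔE = (6.63×10^-34·3.00×10^8)/3.186×10^-20 = 6.24×10^-6 m = 6.24×10^3 nm.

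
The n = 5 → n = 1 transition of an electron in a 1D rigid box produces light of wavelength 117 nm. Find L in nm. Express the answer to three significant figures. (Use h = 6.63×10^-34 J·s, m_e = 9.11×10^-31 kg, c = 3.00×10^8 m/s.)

L = 0.923 nm

The photon carries ΔE = hc/λ = 6.63×10^-34·3.00×10^8/1.17×10^-7 m = 1.700×10^-18 J.
Since ΔE = (5² − 1²)E_1, E_1 = 7.083×10^-20 J, and L = h/√(8m_eE_1) = 9.23×10^-10 m = 0.923 nm.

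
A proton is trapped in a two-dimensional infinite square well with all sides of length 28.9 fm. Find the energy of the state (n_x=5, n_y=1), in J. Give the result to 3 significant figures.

For a 2D rectangular well E = (h²/8m_p)·Σ n_i²/L_i² = (6.626×10^-34)²/(8·1.673×10^-27) · [5²/(28.9 fm)² + 1²/(28.9 fm)²].
Evaluating gives E = 1.02×10^-12 J.

E = 1.02×10^-12 J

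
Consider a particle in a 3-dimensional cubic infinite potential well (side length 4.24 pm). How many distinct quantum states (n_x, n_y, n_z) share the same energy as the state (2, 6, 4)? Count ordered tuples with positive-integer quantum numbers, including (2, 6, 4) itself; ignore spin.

degeneracy = 6

The level has n_x² + n_y² + n_z² = 56. The ordered positive-integer solutions are (2, 4, 6), (2, 6, 4), (4, 2, 6), (4, 6, 2), (6, 2, 4), (6, 4, 2).
That gives 6 states.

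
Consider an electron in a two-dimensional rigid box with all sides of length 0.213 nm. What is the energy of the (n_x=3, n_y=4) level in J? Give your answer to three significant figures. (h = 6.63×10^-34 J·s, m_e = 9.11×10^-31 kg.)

E = 3.32×10^-17 J

For a 2D rectangular well E = (h²/8m_e)·Σ n_i²/L_i² = (6.63×10^-34)²/(8·9.11×10^-31) · [3²/(0.213 nm)² + 4²/(0.213 nm)²].
Evaluating gives E = 3.32×10^-17 J.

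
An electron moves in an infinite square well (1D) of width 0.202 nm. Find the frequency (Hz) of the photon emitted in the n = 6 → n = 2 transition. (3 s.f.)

f = 7.13×10^16 Hz

E_1 = h²/(8m_eL²) = 1.477×10^-18 J and ΔE = (6² − 2²)E_1 = 4.726×10^-17 J.
f = ΔE/h = 4.726×10^-17/6.626×10^-34 = 7.13×10^16 Hz.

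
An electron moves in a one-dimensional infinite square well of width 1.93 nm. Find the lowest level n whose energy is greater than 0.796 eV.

E_1 = h²/(8m_eL²) = 1.617×10^-20 J = 0.1009 eV.
Need n² > 0.796/0.1009 = 7.889, i.e. n > 2.809.
The smallest integer satisfying this is n = 3.

n = 3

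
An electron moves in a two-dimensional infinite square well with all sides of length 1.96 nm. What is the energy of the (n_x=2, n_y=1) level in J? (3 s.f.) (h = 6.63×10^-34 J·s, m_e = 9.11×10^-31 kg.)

E = 7.85×10^-20 J

For a 2D rectangular well E = (h²/8m_e)·Σ n_i²/L_i² = (6.63×10^-34)²/(8·9.11×10^-31) · [2²/(1.96 nm)² + 1²/(1.96 nm)²].
Evaluating gives E = 7.85×10^-20 J.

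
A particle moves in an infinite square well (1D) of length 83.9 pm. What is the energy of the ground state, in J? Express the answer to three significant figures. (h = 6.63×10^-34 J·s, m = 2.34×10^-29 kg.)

For an infinite well E_n = n²h²/(8mL²), so E_1 = h²/(8mL²) = (6.63×10^-34)²/(8·2.34×10^-29·(8.39×10^-11 m)²) = 3.336×10^-19 J.

E_1 = 3.34×10^-19 J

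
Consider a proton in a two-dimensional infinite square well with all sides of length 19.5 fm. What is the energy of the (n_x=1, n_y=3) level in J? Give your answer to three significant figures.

E = 8.63×10^-13 J

For a 2D rectangular well E = (h²/8m_p)·Σ n_i²/L_i² = (6.626×10^-34)²/(8·1.673×10^-27) · [1²/(19.5 fm)² + 3²/(19.5 fm)²].
Evaluating gives E = 8.63×10^-13 J.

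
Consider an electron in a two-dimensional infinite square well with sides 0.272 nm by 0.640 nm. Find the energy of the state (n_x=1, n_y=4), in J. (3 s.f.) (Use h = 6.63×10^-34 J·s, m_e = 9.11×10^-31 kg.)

E = 3.17×10^-18 J

For a 2D rectangular well E = (h²/8m_e)·Σ n_i²/L_i² = (6.63×10^-34)²/(8·9.11×10^-31) · [1²/(0.272 nm)² + 4²/(0.640 nm)²].
Evaluating gives E = 3.17×10^-18 J.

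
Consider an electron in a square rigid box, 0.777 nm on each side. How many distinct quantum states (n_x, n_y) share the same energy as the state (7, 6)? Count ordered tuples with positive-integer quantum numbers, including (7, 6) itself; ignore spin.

degeneracy = 4

The level has n_x² + n_y² = 85. The ordered positive-integer solutions are (2, 9), (6, 7), (7, 6), (9, 2).
That gives 4 states.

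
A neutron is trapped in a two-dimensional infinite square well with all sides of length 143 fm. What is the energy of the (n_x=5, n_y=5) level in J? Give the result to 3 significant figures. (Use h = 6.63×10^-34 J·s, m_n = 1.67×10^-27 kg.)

For a 2D rectangular well E = (h²/8m_n)·Σ n_i²/L_i² = (6.63×10^-34)²/(8·1.67×10^-27) · [5²/(143 fm)² + 5²/(143 fm)²].
Evaluating gives E = 8.04×10^-14 J.

E = 8.04×10^-14 J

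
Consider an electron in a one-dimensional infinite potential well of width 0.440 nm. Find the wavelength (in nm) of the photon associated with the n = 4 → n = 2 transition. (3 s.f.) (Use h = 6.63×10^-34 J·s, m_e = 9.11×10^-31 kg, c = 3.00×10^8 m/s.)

λ = 53.2 nm

E_1 = h²/(8m_eL²) = 3.115×10^-19 J, so ΔE = (4² − 2²)E_1 = 3.738×10^-18 J.
λ = hc/ΔE = (6.63×10^-34·3.00×10^8)/3.738×10^-18 = 5.32×10^-8 m = 53.2 nm.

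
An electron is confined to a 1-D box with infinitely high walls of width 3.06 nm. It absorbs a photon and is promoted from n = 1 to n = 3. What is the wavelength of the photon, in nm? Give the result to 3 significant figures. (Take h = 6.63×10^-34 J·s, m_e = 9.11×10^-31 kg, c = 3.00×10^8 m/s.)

λ = 3.86×10^3 nm

E_1 = h²/(8m_eL²) = 6.441×10^-21 J, so ΔE = (3² − 1²)E_1 = 5.153×10^-20 J.
λ = hc/ΔE = (6.63×10^-34·3.00×10^8)/5.153×10^-20 = 3.86×10^-6 m = 3.86×10^3 nm.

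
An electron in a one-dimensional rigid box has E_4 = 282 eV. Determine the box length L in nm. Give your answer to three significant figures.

From E_n = n²h²/(8m_eL²), L = n·h/√(8m_eE_n).
E_4 = 282 eV = 4.518×10^-17 J, so L = 4·6.626×10^-34/√(8·9.109×10^-31·4.518×10^-17) = 1.46×10^-10 m = 0.146 nm.

L = 0.146 nm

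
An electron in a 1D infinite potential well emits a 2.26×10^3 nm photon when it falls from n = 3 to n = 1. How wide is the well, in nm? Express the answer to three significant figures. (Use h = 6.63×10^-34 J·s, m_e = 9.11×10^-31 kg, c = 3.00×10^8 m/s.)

The photon carries ΔE = hc/λ = 6.63×10^-34·3.00×10^8/2.26×10^-6 m = 8.801×10^-20 J.
Since ΔE = (3² − 1²)E_1, E_1 = 1.100×10^-20 J, and L = h/√(8m_eE_1) = 2.34×10^-9 m = 2.34 nm.

L = 2.34 nm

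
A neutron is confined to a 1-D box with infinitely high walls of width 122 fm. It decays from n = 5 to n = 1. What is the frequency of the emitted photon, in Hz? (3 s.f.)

E_1 = h²/(8m_nL²) = 2.201×10^-15 J and ΔE = (5² − 1²)E_1 = 5.282×10^-14 J.
f = ΔE/h = 5.282×10^-14/6.626×10^-34 = 7.97×10^19 Hz.

f = 7.97×10^19 Hz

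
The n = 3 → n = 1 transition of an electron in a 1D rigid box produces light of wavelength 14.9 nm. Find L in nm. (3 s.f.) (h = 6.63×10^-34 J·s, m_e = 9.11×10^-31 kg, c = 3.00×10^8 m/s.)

The photon carries ΔE = hc/λ = 6.63×10^-34·3.00×10^8/1.49×10^-8 m = 1.335×10^-17 J.
Since ΔE = (3² − 1²)E_1, E_1 = 1.669×10^-18 J, and L = h/√(8m_eE_1) = 1.90×10^-10 m = 0.190 nm.

L = 0.190 nm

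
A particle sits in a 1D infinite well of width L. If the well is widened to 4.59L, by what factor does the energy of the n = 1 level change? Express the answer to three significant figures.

E_n ∝ 1/L², so the energy scales by 1/4.59² = 0.0475.

0.0475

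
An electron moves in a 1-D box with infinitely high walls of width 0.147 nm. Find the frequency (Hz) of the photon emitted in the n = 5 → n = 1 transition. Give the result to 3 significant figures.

E_1 = h²/(8m_eL²) = 2.788×10^-18 J and ΔE = (5² − 1²)E_1 = 6.691×10^-17 J.
f = ΔE/h = 6.691×10^-17/6.626×10^-34 = 1.01×10^17 Hz.

f = 1.01×10^17 Hz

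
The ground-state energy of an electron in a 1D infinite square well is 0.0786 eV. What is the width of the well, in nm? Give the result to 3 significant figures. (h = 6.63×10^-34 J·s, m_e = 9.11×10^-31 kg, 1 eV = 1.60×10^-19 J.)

From E_n = n²h²/(8m_eL²), L = n·h/√(8m_eE_n).
E_1 = 0.0786 eV = 1.258×10^-20 J, so L = 1·6.63×10^-34/√(8·9.11×10^-31·1.258×10^-20) = 2.19×10^-9 m = 2.19 nm.

L = 2.19 nm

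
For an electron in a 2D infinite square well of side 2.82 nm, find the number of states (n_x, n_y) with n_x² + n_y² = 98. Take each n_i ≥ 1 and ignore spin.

The level has n_x² + n_y² = 98. The ordered positive-integer solutions are (7, 7).
That gives 1 state.

degeneracy = 1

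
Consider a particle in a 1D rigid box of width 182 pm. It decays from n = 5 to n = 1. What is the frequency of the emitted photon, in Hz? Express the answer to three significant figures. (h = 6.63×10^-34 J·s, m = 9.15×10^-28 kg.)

E_1 = h²/(8mL²) = 1.813×10^-21 J and ΔE = (5² − 1²)E_1 = 4.351×10^-20 J.
f = ΔE/h = 4.351×10^-20/6.63×10^-34 = 6.56×10^13 Hz.

f = 6.56×10^13 Hz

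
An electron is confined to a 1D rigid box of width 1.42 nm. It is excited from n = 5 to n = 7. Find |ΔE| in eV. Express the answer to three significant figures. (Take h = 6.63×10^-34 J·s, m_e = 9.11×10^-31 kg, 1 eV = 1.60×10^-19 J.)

|ΔE| = 4.49 eV

E_1 = h²/(8m_eL²) = 2.991×10^-20 J.
|ΔE| = |5² − 7²|·E_1 = 24·2.991×10^-20 J = 7.178×10^-19 J = 4.49 eV.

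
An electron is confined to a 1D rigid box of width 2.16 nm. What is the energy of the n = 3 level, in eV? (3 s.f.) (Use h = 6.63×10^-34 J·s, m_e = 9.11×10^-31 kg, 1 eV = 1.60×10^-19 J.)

For an infinite well E_n = n²h²/(8m_eL²), so E_1 = h²/(8m_eL²) = (6.63×10^-34)²/(8·9.11×10^-31·(2.16×10^-9 m)²) = 1.293×10^-20 J.
Then E_3 = 3²·E_1 = 9·1.293×10^-20 J = 1.164×10^-19 J.
Converting, E_3 = 1.164×10^-19 J / (1.60×10^-19 J/eV) = 0.727 eV.

E_3 = 0.727 eV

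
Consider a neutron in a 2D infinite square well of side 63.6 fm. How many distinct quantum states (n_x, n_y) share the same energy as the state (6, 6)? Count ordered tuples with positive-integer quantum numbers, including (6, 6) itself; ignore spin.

degeneracy = 1

The level has n_x² + n_y² = 72. The ordered positive-integer solutions are (6, 6).
That gives 1 state.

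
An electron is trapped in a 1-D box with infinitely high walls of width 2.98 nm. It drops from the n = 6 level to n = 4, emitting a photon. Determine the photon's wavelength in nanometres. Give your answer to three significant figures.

E_1 = h²/(8m_eL²) = 6.784×10^-21 J, so ΔE = (6² − 4²)E_1 = 1.357×10^-19 J.
λ = hc/ΔE = (6.626×10^-34·2.998×10^8)/1.357×10^-19 = 1.46×10^-6 m = 1.46×10^3 nm.

λ = 1.46×10^3 nm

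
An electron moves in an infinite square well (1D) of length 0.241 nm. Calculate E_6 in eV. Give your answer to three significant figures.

E_6 = 233 eV

For an infinite well E_n = n²h²/(8m_eL²), so E_1 = h²/(8m_eL²) = (6.626×10^-34)²/(8·9.109×10^-31·(2.41×10^-10 m)²) = 1.037×10^-18 J.
Then E_6 = 6²·E_1 = 36·1.037×10^-18 J = 3.733×10^-17 J.
Converting, E_6 = 3.733×10^-17 J / (1.602×10^-19 J/eV) = 233 eV.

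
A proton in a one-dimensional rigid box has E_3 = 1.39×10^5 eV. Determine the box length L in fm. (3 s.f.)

L = 115 fm

From E_n = n²h²/(8m_pL²), L = n·h/√(8m_pE_n).
E_3 = 1.39×10^5 eV = 2.227×10^-14 J, so L = 3·6.626×10^-34/√(8·1.673×10^-27·2.227×10^-14) = 1.15×10^-13 m = 115 fm.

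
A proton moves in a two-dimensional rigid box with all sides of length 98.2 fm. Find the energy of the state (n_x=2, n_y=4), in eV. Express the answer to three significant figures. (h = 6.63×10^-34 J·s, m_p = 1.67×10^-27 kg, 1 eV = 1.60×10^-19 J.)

For a 2D rectangular well E = (h²/8m_p)·Σ n_i²/L_i² = (6.63×10^-34)²/(8·1.67×10^-27) · [2²/(98.2 fm)² + 4²/(98.2 fm)²].
Evaluating gives E = 6.824×10^-14 J = 4.26×10^5 eV.

E = 4.26×10^5 eV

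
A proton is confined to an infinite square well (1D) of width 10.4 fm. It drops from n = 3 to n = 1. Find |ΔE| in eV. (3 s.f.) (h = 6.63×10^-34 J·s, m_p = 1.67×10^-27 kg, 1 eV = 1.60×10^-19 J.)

E_1 = h²/(8m_pL²) = 3.042×10^-13 J.
|ΔE| = |3² − 1²|·E_1 = 8·3.042×10^-13 J = 2.434×10^-12 J = 1.52×10^7 eV.

|ΔE| = 1.52×10^7 eV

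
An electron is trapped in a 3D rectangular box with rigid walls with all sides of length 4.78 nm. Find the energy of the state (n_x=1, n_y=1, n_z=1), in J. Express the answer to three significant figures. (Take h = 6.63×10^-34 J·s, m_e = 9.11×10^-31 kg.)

E = 7.92×10^-21 J

For a 3D rectangular well E = (h²/8m_e)·Σ n_i²/L_i² = (6.63×10^-34)²/(8·9.11×10^-31) · [1²/(4.78 nm)² + 1²/(4.78 nm)² + 1²/(4.78 nm)²].
Evaluating gives E = 7.92×10^-21 J.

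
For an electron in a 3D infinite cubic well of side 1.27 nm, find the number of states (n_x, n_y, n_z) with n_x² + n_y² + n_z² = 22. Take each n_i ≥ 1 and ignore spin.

The level has n_x² + n_y² + n_z² = 22. The ordered positive-integer solutions are (2, 3, 3), (3, 2, 3), (3, 3, 2).
That gives 3 states.

degeneracy = 3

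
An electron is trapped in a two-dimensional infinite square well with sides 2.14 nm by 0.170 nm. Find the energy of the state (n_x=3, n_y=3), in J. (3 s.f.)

For a 2D rectangular well E = (h²/8m_e)·Σ n_i²/L_i² = (6.626×10^-34)²/(8·9.109×10^-31) · [3²/(2.14 nm)² + 3²/(0.170 nm)²].
Evaluating gives E = 1.89×10^-17 J.

E = 1.89×10^-17 J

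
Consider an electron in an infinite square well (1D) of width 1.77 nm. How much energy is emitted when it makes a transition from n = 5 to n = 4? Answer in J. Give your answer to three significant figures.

|ΔE| = 1.73×10^-19 J

E_1 = h²/(8m_eL²) = 1.923×10^-20 J.
|ΔE| = |5² − 4²|·E_1 = 9·1.923×10^-20 J = 1.73×10^-19 J.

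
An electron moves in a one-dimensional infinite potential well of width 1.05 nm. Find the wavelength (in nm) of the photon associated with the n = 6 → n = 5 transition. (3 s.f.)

E_1 = h²/(8m_eL²) = 5.465×10^-20 J, so ΔE = (6² − 5²)E_1 = 6.011×10^-19 J.
λ = hc/ΔE = (6.626×10^-34·2.998×10^8)/6.011×10^-19 = 3.30×10^-7 m = 330 nm.

λ = 330 nm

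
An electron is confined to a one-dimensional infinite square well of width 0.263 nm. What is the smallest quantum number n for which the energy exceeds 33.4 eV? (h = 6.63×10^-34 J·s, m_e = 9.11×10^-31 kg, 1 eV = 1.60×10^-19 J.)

n = 3

E_1 = h²/(8m_eL²) = 8.720×10^-19 J = 5.450 eV.
Need n² > 33.4/5.450 = 6.128, i.e. n > 2.475.
The smallest integer satisfying this is n = 3.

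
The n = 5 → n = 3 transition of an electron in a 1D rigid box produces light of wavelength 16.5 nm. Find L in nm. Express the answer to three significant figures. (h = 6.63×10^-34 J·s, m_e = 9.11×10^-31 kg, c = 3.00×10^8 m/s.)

L = 0.283 nm

The photon carries ΔE = hc/λ = 6.63×10^-34·3.00×10^8/1.65×10^-8 m = 1.205×10^-17 J.
Since ΔE = (5² − 3²)E_1, E_1 = 7.531×10^-19 J, and L = h/√(8m_eE_1) = 2.83×10^-10 m = 0.283 nm.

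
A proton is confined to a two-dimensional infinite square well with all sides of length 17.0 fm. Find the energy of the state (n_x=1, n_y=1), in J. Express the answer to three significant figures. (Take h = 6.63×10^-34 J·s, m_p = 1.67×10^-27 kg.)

E = 2.28×10^-13 J

For a 2D rectangular well E = (h²/8m_p)·Σ n_i²/L_i² = (6.63×10^-34)²/(8·1.67×10^-27) · [1²/(17.0 fm)² + 1²/(17.0 fm)²].
Evaluating gives E = 2.28×10^-13 J.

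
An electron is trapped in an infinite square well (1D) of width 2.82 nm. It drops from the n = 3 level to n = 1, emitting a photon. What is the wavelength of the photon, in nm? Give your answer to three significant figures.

E_1 = h²/(8m_eL²) = 7.576×10^-21 J, so ΔE = (3² − 1²)E_1 = 6.061×10^-20 J.
λ = hc/ΔE = (6.626×10^-34·2.998×10^8)/6.061×10^-20 = 3.28×10^-6 m = 3.28×10^3 nm.

λ = 3.28×10^3 nm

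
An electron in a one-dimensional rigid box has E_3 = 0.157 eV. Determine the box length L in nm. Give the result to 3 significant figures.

From E_n = n²h²/(8m_eL²), L = n·h/√(8m_eE_n).
E_3 = 0.157 eV = 2.515×10^-20 J, so L = 3·6.626×10^-34/√(8·9.109×10^-31·2.515×10^-20) = 4.64×10^-9 m = 4.64 nm.

L = 4.64 nm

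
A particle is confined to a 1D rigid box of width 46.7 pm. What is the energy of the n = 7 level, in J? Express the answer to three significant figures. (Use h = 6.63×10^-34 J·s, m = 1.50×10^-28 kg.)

E_7 = 8.23×10^-18 J

For an infinite well E_n = n²h²/(8mL²), so E_1 = h²/(8mL²) = (6.63×10^-34)²/(8·1.50×10^-28·(4.67×10^-11 m)²) = 1.680×10^-19 J.
Then E_7 = 7²·E_1 = 49·1.680×10^-19 J = 8.23×10^-18 J.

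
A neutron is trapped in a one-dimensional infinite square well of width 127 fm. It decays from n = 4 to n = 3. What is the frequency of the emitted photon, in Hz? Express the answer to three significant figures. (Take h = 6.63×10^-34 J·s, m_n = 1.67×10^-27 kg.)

f = 2.15×10^19 Hz

E_1 = h²/(8m_nL²) = 2.040×10^-15 J and ΔE = (4² − 3²)E_1 = 1.428×10^-14 J.
f = ΔE/h = 1.428×10^-14/6.63×10^-34 = 2.15×10^19 Hz.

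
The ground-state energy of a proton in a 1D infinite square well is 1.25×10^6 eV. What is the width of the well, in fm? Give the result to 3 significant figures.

L = 12.8 fm

From E_n = n²h²/(8m_pL²), L = n·h/√(8m_pE_n).
E_1 = 1.25×10^6 eV = 2.003×10^-13 J, so L = 1·6.626×10^-34/√(8·1.673×10^-27·2.003×10^-13) = 1.28×10^-14 m = 12.8 fm.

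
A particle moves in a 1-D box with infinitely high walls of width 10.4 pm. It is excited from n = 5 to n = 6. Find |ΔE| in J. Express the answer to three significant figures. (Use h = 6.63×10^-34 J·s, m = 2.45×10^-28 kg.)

E_1 = h²/(8mL²) = 2.074×10^-18 J.
|ΔE| = |5² − 6²|·E_1 = 11·2.074×10^-18 J = 2.28×10^-17 J.

|ΔE| = 2.28×10^-17 J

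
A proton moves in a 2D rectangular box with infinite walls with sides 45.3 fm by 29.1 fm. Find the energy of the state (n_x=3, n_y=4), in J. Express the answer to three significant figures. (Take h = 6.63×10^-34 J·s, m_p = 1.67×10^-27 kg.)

E = 7.66×10^-13 J

For a 2D rectangular well E = (h²/8m_p)·Σ n_i²/L_i² = (6.63×10^-34)²/(8·1.67×10^-27) · [3²/(45.3 fm)² + 4²/(29.1 fm)²].
Evaluating gives E = 7.66×10^-13 J.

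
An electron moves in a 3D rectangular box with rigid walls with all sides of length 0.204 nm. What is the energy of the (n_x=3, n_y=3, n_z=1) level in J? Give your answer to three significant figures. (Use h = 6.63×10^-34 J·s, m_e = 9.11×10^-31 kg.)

E = 2.75×10^-17 J

For a 3D rectangular well E = (h²/8m_e)·Σ n_i²/L_i² = (6.63×10^-34)²/(8·9.11×10^-31) · [3²/(0.204 nm)² + 3²/(0.204 nm)² + 1²/(0.204 nm)²].
Evaluating gives E = 2.75×10^-17 J.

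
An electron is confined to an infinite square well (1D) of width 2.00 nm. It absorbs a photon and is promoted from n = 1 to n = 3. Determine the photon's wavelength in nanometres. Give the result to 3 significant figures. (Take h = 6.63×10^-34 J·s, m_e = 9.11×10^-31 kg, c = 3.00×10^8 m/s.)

E_1 = h²/(8m_eL²) = 1.508×10^-20 J, so ΔE = (3² − 1²)E_1 = 1.206×10^-19 J.
λ = hc/ΔE = (6.63×10^-34·3.00×10^8)/1.206×10^-19 = 1.65×10^-6 m = 1.65×10^3 nm.

λ = 1.65×10^3 nm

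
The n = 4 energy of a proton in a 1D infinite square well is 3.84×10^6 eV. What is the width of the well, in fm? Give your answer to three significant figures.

L = 29.2 fm

From E_n = n²h²/(8m_pL²), L = n·h/√(8m_pE_n).
E_4 = 3.84×10^6 eV = 6.152×10^-13 J, so L = 4·6.626×10^-34/√(8·1.673×10^-27·6.152×10^-13) = 2.92×10^-14 m = 29.2 fm.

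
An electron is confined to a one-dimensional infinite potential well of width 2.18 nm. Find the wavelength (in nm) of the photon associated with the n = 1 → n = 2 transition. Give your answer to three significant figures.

λ = 5.22×10^3 nm

E_1 = h²/(8m_eL²) = 1.268×10^-20 J, so ΔE = (2² − 1²)E_1 = 3.804×10^-20 J.
λ = hc/ΔE = (6.626×10^-34·2.998×10^8)/3.804×10^-20 = 5.22×10^-6 m = 5.22×10^3 nm.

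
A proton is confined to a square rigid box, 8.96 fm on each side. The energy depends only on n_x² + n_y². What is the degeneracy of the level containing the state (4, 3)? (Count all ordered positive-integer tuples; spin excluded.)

The level has n_x² + n_y² = 25. The ordered positive-integer solutions are (3, 4), (4, 3).
That gives 2 states.

degeneracy = 2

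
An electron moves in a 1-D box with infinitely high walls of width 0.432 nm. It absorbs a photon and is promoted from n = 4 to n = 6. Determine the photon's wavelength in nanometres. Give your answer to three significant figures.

λ = 30.8 nm

E_1 = h²/(8m_eL²) = 3.228×10^-19 J, so ΔE = (6² − 4²)E_1 = 6.456×10^-18 J.
λ = hc/ΔE = (6.626×10^-34·2.998×10^8)/6.456×10^-18 = 3.08×10^-8 m = 30.8 nm.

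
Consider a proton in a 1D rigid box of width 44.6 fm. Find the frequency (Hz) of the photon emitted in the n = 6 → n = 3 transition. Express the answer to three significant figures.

f = 6.72×10^20 Hz

E_1 = h²/(8m_pL²) = 1.649×10^-14 J and ΔE = (6² − 3²)E_1 = 4.452×10^-13 J.
f = ΔE/h = 4.452×10^-13/6.626×10^-34 = 6.72×10^20 Hz.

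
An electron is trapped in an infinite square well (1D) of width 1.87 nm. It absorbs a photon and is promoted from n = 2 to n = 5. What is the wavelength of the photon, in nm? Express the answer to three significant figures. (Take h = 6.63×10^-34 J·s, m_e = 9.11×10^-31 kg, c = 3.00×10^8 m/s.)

λ = 549 nm

E_1 = h²/(8m_eL²) = 1.725×10^-20 J, so ΔE = (5² − 2²)E_1 = 3.623×10^-19 J.
λ = hc/ΔE = (6.63×10^-34·3.00×10^8)/3.623×10^-19 = 5.49×10^-7 m = 549 nm.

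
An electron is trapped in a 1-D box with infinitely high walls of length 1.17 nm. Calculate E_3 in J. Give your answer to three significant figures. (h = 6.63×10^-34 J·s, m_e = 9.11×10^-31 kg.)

For an infinite well E_n = n²h²/(8m_eL²), so E_1 = h²/(8m_eL²) = (6.63×10^-34)²/(8·9.11×10^-31·(1.17×10^-9 m)²) = 4.406×10^-20 J.
Then E_3 = 3²·E_1 = 9·4.406×10^-20 J = 3.97×10^-19 J.

E_3 = 3.97×10^-19 J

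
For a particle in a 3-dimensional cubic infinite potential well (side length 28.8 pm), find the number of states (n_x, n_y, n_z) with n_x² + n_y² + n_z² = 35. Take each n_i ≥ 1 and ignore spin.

degeneracy = 6

The level has n_x² + n_y² + n_z² = 35. The ordered positive-integer solutions are (1, 3, 5), (1, 5, 3), (3, 1, 5), (3, 5, 1), (5, 1, 3), (5, 3, 1).
That gives 6 states.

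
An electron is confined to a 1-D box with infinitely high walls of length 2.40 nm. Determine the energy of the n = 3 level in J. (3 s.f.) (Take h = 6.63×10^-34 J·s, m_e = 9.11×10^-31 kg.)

E_3 = 9.42×10^-20 J

For an infinite well E_n = n²h²/(8m_eL²), so E_1 = h²/(8m_eL²) = (6.63×10^-34)²/(8·9.11×10^-31·(2.40×10^-9 m)²) = 1.047×10^-20 J.
Then E_3 = 3²·E_1 = 9·1.047×10^-20 J = 9.42×10^-20 J.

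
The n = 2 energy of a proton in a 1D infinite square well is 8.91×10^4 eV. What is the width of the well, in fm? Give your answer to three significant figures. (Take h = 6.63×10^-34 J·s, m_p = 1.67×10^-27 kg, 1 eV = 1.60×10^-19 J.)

From E_n = n²h²/(8m_pL²), L = n·h/√(8m_pE_n).
E_2 = 8.91×10^4 eV = 1.426×10^-14 J, so L = 2·6.63×10^-34/√(8·1.67×10^-27·1.426×10^-14) = 9.61×10^-14 m = 96.1 fm.

L = 96.1 fm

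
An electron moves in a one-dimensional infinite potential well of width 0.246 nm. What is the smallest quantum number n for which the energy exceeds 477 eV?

E_1 = h²/(8m_eL²) = 9.956×10^-19 J = 6.215 eV.
Need n² > 477/6.215 = 76.75, i.e. n > 8.761.
The smallest integer satisfying this is n = 9.

n = 9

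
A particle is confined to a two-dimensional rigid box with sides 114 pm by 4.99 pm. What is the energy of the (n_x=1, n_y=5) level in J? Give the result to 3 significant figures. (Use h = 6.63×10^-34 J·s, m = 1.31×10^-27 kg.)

E = 4.21×10^-17 J

For a 2D rectangular well E = (h²/8m)·Σ n_i²/L_i² = (6.63×10^-34)²/(8·1.31×10^-27) · [1²/(114 pm)² + 5²/(4.99 pm)²].
Evaluating gives E = 4.21×10^-17 J.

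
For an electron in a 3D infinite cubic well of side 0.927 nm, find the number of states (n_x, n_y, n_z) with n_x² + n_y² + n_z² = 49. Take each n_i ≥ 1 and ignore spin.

degeneracy = 6

The level has n_x² + n_y² + n_z² = 49. The ordered positive-integer solutions are (2, 3, 6), (2, 6, 3), (3, 2, 6), (3, 6, 2), (6, 2, 3), (6, 3, 2).
That gives 6 states.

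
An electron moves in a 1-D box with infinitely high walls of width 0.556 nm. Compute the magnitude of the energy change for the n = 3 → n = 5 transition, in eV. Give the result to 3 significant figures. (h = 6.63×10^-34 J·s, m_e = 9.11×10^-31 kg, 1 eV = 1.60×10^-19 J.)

|ΔE| = 19.5 eV

E_1 = h²/(8m_eL²) = 1.951×10^-19 J.
|ΔE| = |3² − 5²|·E_1 = 16·1.951×10^-19 J = 3.122×10^-18 J = 19.5 eV.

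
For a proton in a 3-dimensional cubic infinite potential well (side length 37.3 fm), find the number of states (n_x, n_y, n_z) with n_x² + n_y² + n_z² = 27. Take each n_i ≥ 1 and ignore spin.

The level has n_x² + n_y² + n_z² = 27. The ordered positive-integer solutions are (1, 1, 5), (1, 5, 1), (3, 3, 3), (5, 1, 1).
That gives 4 states.

degeneracy = 4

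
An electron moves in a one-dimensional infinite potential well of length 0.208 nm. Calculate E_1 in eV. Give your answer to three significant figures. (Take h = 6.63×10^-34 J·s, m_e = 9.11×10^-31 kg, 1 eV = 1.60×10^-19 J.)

E_1 = 8.71 eV

For an infinite well E_n = n²h²/(8m_eL²), so E_1 = h²/(8m_eL²) = (6.63×10^-34)²/(8·9.11×10^-31·(2.08×10^-10 m)²) = 1.394×10^-18 J.
Converting, E_1 = 1.394×10^-18 J / (1.60×10^-19 J/eV) = 8.71 eV.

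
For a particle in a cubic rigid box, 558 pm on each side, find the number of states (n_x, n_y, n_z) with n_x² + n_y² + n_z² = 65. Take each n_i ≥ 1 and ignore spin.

The level has n_x² + n_y² + n_z² = 65. The ordered positive-integer solutions are (2, 5, 6), (2, 6, 5), (5, 2, 6), (5, 6, 2), (6, 2, 5), (6, 5, 2).
That gives 6 states.

degeneracy = 6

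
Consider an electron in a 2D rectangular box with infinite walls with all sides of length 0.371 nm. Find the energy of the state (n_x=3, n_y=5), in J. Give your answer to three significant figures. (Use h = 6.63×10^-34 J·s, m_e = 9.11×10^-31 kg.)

For a 2D rectangular well E = (h²/8m_e)·Σ n_i²/L_i² = (6.63×10^-34)²/(8·9.11×10^-31) · [3²/(0.371 nm)² + 5²/(0.371 nm)²].
Evaluating gives E = 1.49×10^-17 J.

E = 1.49×10^-17 J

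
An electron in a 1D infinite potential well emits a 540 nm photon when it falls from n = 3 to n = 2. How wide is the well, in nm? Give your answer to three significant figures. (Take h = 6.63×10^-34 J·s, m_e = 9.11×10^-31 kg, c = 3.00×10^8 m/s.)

The photon carries ΔE = hc/λ = 6.63×10^-34·3.00×10^8/5.40×10^-7 m = 3.683×10^-19 J.
Since ΔE = (3² − 2²)E_1, E_1 = 7.366×10^-20 J, and L = h/√(8m_eE_1) = 9.05×10^-10 m = 0.905 nm.

L = 0.905 nm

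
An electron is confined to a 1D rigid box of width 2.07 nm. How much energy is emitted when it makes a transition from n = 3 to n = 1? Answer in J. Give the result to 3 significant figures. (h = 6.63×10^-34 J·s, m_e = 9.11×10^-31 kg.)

E_1 = h²/(8m_eL²) = 1.408×10^-20 J.
|ΔE| = |3² − 1²|·E_1 = 8·1.408×10^-20 J = 1.13×10^-19 J.

|ΔE| = 1.13×10^-19 J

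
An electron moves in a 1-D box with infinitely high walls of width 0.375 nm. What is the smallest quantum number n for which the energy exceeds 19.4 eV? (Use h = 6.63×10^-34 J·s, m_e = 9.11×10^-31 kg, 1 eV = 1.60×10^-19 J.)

E_1 = h²/(8m_eL²) = 4.289×10^-19 J = 2.681 eV.
Need n² > 19.4/2.681 = 7.236, i.e. n > 2.690.
The smallest integer satisfying this is n = 3.

n = 3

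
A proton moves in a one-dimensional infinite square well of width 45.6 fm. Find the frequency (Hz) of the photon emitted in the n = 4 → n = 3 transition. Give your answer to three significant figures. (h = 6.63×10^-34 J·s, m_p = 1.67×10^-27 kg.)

f = 1.67×10^20 Hz

E_1 = h²/(8m_pL²) = 1.582×10^-14 J and ΔE = (4² − 3²)E_1 = 1.107×10^-13 J.
f = ΔE/h = 1.107×10^-13/6.63×10^-34 = 1.67×10^20 Hz.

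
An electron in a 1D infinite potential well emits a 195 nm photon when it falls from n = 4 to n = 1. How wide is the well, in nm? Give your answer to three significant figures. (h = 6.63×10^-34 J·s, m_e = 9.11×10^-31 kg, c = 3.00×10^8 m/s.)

The photon carries ΔE = hc/λ = 6.63×10^-34·3.00×10^8/1.95×10^-7 m = 1.020×10^-18 J.
Since ΔE = (4² − 1²)E_1, E_1 = 6.800×10^-20 J, and L = h/√(8m_eE_1) = 9.42×10^-10 m = 0.942 nm.

L = 0.942 nm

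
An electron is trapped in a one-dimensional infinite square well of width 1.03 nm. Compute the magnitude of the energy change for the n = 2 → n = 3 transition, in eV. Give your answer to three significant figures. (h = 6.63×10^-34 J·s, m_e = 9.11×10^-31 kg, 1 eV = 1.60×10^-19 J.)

E_1 = h²/(8m_eL²) = 5.685×10^-20 J.
|ΔE| = |2² − 3²|·E_1 = 5·5.685×10^-20 J = 2.842×10^-19 J = 1.78 eV.

|ΔE| = 1.78 eV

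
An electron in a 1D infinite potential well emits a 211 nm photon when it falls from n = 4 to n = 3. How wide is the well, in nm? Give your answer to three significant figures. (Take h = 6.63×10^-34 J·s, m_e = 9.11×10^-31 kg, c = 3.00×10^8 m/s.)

The photon carries ΔE = hc/λ = 6.63×10^-34·3.00×10^8/2.11×10^-7 m = 9.427×10^-19 J.
Since ΔE = (4² − 3²)E_1, E_1 = 1.347×10^-19 J, and L = h/√(8m_eE_1) = 6.69×10^-10 m = 0.669 nm.

L = 0.669 nm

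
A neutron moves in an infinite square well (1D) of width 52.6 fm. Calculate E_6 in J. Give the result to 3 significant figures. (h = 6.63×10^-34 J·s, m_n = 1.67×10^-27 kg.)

For an infinite well E_n = n²h²/(8m_nL²), so E_1 = h²/(8m_nL²) = (6.63×10^-34)²/(8·1.67×10^-27·(5.26×10^-14 m)²) = 1.189×10^-14 J.
Then E_6 = 6²·E_1 = 36·1.189×10^-14 J = 4.28×10^-13 J.

E_6 = 4.28×10^-13 J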